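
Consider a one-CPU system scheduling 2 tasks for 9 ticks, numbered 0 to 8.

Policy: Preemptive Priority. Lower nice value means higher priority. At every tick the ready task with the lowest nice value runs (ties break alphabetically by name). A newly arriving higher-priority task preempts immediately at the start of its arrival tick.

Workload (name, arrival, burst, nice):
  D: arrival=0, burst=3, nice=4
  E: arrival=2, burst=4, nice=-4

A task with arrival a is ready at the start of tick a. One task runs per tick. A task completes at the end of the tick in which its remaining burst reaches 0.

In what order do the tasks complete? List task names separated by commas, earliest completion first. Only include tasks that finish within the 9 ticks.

completion order = E, D

t=0: ready={D} → run D
t=1: ready={D} → run D
t=2: ready={D,E} → run E
t=3: ready={D,E} → run E
t=4: ready={D,E} → run E
t=5: ready={D,E} → run E
t=6: ready={D} → run D
t=7: (idle)
t=8: (idle)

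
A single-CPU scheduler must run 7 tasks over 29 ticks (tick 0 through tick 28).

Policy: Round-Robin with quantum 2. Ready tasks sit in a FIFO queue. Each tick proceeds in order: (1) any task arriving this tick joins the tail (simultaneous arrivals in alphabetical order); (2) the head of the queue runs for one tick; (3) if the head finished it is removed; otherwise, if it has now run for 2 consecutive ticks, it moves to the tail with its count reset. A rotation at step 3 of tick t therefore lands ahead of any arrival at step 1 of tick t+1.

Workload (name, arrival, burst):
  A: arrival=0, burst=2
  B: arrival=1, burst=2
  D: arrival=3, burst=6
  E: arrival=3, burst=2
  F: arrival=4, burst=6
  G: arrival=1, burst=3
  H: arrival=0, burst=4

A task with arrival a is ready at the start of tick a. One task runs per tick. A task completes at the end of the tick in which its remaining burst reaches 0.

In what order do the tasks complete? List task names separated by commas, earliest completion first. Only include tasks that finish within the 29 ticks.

t=0: queue=[A,H] q_used=0 → run A
t=1: queue=[A,H,B,G] q_used=1 → run A
t=2: queue=[H,B,G] q_used=0 → run H
t=3: queue=[H,B,G,D,E] q_used=1 → run H
t=4: queue=[B,G,D,E,H,F] q_used=0 → run B
t=5: queue=[B,G,D,E,H,F] q_used=1 → run B
t=6: queue=[G,D,E,H,F] q_used=0 → run G
t=7: queue=[G,D,E,H,F] q_used=1 → run G
t=8: queue=[D,E,H,F,G] q_used=0 → run D
t=9: queue=[D,E,H,F,G] q_used=1 → run D
t=10: queue=[E,H,F,G,D] q_used=0 → run E
t=11: queue=[E,H,F,G,D] q_used=1 → run E
t=12: queue=[H,F,G,D] q_used=0 → run H
t=13: queue=[H,F,G,D] q_used=1 → run H
t=14: queue=[F,G,D] q_used=0 → run F
t=15: queue=[F,G,D] q_used=1 → run F
t=16: queue=[G,D,F] q_used=0 → run G
t=17: queue=[D,F] q_used=0 → run D
t=18: queue=[D,F] q_used=1 → run D
t=19: queue=[F,D] q_used=0 → run F
t=20: queue=[F,D] q_used=1 → run F
t=21: queue=[D,F] q_used=0 → run D
t=22: queue=[D,F] q_used=1 → run D
t=23: queue=[F] q_used=0 → run F
t=24: queue=[F] q_used=1 → run F
t=25: (idle)
t=26: (idle)
t=27: (idle)
t=28: (idle)

completion order = A, B, E, H, G, D, F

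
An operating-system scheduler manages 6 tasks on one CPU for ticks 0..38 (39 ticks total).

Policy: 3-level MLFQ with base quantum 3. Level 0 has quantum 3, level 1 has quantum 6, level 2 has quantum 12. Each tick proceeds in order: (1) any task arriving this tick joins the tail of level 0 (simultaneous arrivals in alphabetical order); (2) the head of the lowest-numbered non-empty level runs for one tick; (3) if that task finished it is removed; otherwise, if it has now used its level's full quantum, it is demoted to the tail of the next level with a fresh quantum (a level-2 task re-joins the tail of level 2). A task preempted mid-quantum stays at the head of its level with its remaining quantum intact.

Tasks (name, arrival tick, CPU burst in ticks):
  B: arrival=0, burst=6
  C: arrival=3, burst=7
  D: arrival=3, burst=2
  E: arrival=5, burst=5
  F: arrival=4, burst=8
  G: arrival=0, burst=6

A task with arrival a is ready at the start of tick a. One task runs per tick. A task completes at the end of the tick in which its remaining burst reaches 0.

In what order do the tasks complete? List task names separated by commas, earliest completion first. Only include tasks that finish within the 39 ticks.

completion order = D, B, G, C, F, E

t=0: L0/L1/L2 = BG/-/- → run B
t=1: L0/L1/L2 = BG/-/- → run B
t=2: L0/L1/L2 = BG/-/- → run B
t=3: L0/L1/L2 = GCD/B/- → run G
t=4: L0/L1/L2 = GCDF/B/- → run G
t=5: L0/L1/L2 = GCDFE/B/- → run G
t=6: L0/L1/L2 = CDFE/BG/- → run C
t=7: L0/L1/L2 = CDFE/BG/- → run C
t=8: L0/L1/L2 = CDFE/BG/- → run C
t=9: L0/L1/L2 = DFE/BGC/- → run D
t=10: L0/L1/L2 = DFE/BGC/- → run D
t=11: L0/L1/L2 = FE/BGC/- → run F
t=12: L0/L1/L2 = FE/BGC/- → run F
t=13: L0/L1/L2 = FE/BGC/- → run F
t=14: L0/L1/L2 = E/BGCF/- → run E
t=15: L0/L1/L2 = E/BGCF/- → run E
t=16: L0/L1/L2 = E/BGCF/- → run E
t=17: L0/L1/L2 = -/BGCFE/- → run B
t=18: L0/L1/L2 = -/BGCFE/- → run B
t=19: L0/L1/L2 = -/BGCFE/- → run B
t=20: L0/L1/L2 = -/GCFE/- → run G
t=21: L0/L1/L2 = -/GCFE/- → run G
t=22: L0/L1/L2 = -/GCFE/- → run G
t=23: L0/L1/L2 = -/CFE/- → run C
t=24: L0/L1/L2 = -/CFE/- → run C
t=25: L0/L1/L2 = -/CFE/- → run C
t=26: L0/L1/L2 = -/CFE/- → run C
t=27: L0/L1/L2 = -/FE/- → run F
t=28: L0/L1/L2 = -/FE/- → run F
t=29: L0/L1/L2 = -/FE/- → run F
t=30: L0/L1/L2 = -/FE/- → run F
t=31: L0/L1/L2 = -/FE/- → run F
t=32: L0/L1/L2 = -/E/- → run E
t=33: L0/L1/L2 = -/E/- → run E
t=34: (idle)
t=35: (idle)
t=36: (idle)
t=37: (idle)
t=38: (idle)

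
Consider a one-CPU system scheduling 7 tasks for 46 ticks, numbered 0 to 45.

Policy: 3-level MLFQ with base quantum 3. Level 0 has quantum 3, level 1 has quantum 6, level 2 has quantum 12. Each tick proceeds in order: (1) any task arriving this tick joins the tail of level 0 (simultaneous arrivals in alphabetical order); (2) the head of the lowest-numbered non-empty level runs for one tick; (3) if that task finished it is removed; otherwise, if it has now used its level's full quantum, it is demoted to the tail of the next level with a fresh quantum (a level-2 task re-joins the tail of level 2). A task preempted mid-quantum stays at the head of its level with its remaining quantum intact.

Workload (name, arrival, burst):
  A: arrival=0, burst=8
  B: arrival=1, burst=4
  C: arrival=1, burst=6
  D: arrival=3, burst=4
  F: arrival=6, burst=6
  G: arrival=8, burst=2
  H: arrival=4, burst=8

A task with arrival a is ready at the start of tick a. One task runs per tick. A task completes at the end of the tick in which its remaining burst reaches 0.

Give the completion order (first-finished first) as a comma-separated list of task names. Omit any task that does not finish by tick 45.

t=0: L0/L1/L2 = A/-/- → run A
t=1: L0/L1/L2 = ABC/-/- → run A
t=2: L0/L1/L2 = ABC/-/- → run A
t=3: L0/L1/L2 = BCD/A/- → run B
t=4: L0/L1/L2 = BCDH/A/- → run B
t=5: L0/L1/L2 = BCDH/A/- → run B
t=6: L0/L1/L2 = CDHF/AB/- → run C
t=7: L0/L1/L2 = CDHF/AB/- → run C
t=8: L0/L1/L2 = CDHFG/AB/- → run C
t=9: L0/L1/L2 = DHFG/ABC/- → run D
t=10: L0/L1/L2 = DHFG/ABC/- → run D
t=11: L0/L1/L2 = DHFG/ABC/- → run D
t=12: L0/L1/L2 = HFG/ABCD/- → run H
t=13: L0/L1/L2 = HFG/ABCD/- → run H
t=14: L0/L1/L2 = HFG/ABCD/- → run H
t=15: L0/L1/L2 = FG/ABCDH/- → run F
t=16: L0/L1/L2 = FG/ABCDH/- → run F
t=17: L0/L1/L2 = FG/ABCDH/- → run F
t=18: L0/L1/L2 = G/ABCDHF/- → run G
t=19: L0/L1/L2 = G/ABCDHF/- → run G
t=20: L0/L1/L2 = -/ABCDHF/- → run A
t=21: L0/L1/L2 = -/ABCDHF/- → run A
t=22: L0/L1/L2 = -/ABCDHF/- → run A
t=23: L0/L1/L2 = -/ABCDHF/- → run A
t=24: L0/L1/L2 = -/ABCDHF/- → run A
t=25: L0/L1/L2 = -/BCDHF/- → run B
t=26: L0/L1/L2 = -/CDHF/- → run C
t=27: L0/L1/L2 = -/CDHF/- → run C
t=28: L0/L1/L2 = -/CDHF/- → run C
t=29: L0/L1/L2 = -/DHF/- → run D
t=30: L0/L1/L2 = -/HF/- → run H
t=31: L0/L1/L2 = -/HF/- → run H
t=32: L0/L1/L2 = -/HF/- → run H
t=33: L0/L1/L2 = -/HF/- → run H
t=34: L0/L1/L2 = -/HF/- → run H
t=35: L0/L1/L2 = -/F/- → run F
t=36: L0/L1/L2 = -/F/- → run F
t=37: L0/L1/L2 = -/F/- → run F
t=38: (idle)
t=39: (idle)
t=40: (idle)
t=41: (idle)
t=42: (idle)
t=43: (idle)
t=44: (idle)
t=45: (idle)

completion order = G, A, B, C, D, H, F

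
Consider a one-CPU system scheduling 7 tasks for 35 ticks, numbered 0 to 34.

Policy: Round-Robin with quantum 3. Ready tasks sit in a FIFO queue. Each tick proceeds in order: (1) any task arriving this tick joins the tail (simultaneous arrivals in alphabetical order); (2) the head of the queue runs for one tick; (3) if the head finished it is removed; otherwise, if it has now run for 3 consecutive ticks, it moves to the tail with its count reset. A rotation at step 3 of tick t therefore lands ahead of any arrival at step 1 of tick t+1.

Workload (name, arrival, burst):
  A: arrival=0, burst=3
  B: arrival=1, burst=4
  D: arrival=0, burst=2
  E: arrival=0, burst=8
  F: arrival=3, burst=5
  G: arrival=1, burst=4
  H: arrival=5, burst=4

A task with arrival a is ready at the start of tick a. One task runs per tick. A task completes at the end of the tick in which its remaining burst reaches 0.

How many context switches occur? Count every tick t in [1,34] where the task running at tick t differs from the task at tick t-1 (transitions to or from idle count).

context switches = 13

t=0: queue=[A,D,E] q_used=0 → run A
t=1: queue=[A,D,E,B,G] q_used=1 → run A
t=2: queue=[A,D,E,B,G] q_used=2 → run A
t=3: queue=[D,E,B,G,F] q_used=0 → run D
t=4: queue=[D,E,B,G,F] q_used=1 → run D
t=5: queue=[E,B,G,F,H] q_used=0 → run E
t=6: queue=[E,B,G,F,H] q_used=1 → run E
t=7: queue=[E,B,G,F,H] q_used=2 → run E
t=8: queue=[B,G,F,H,E] q_used=0 → run B
t=9: queue=[B,G,F,H,E] q_used=1 → run B
t=10: queue=[B,G,F,H,E] q_used=2 → run B
t=11: queue=[G,F,H,E,B] q_used=0 → run G
t=12: queue=[G,F,H,E,B] q_used=1 → run G
t=13: queue=[G,F,H,E,B] q_used=2 → run G
t=14: queue=[F,H,E,B,G] q_used=0 → run F
t=15: queue=[F,H,E,B,G] q_used=1 → run F
t=16: queue=[F,H,E,B,G] q_used=2 → run F
t=17: queue=[H,E,B,G,F] q_used=0 → run H
t=18: queue=[H,E,B,G,F] q_used=1 → run H
t=19: queue=[H,E,B,G,F] q_used=2 → run H
t=20: queue=[E,B,G,F,H] q_used=0 → run E
t=21: queue=[E,B,G,F,H] q_used=1 → run E
t=22: queue=[E,B,G,F,H] q_used=2 → run E
t=23: queue=[B,G,F,H,E] q_used=0 → run B
t=24: queue=[G,F,H,E] q_used=0 → run G
t=25: queue=[F,H,E] q_used=0 → run F
t=26: queue=[F,H,E] q_used=1 → run F
t=27: queue=[H,E] q_used=0 → run H
t=28: queue=[E] q_used=0 → run E
t=29: queue=[E] q_used=1 → run E
t=30: (idle)
t=31: (idle)
t=32: (idle)
t=33: (idle)
t=34: (idle)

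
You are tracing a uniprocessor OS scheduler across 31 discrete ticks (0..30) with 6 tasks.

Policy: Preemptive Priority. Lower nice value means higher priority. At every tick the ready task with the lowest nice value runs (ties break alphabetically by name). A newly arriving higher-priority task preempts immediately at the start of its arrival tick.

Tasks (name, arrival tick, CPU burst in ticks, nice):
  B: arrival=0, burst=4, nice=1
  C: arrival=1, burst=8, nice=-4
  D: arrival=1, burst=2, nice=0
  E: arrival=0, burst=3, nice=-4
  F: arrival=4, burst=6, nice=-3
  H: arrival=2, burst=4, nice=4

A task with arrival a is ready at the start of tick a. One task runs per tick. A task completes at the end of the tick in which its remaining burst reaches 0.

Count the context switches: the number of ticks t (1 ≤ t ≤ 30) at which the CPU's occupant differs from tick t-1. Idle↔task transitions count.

context switches = 7

t=0: ready={B,E} → run E
t=1: ready={B,C,D,E} → run C
t=2: ready={B,C,D,E,H} → run C
t=3: ready={B,C,D,E,H} → run C
t=4: ready={B,C,D,E,F,H} → run C
t=5: ready={B,C,D,E,F,H} → run C
t=6: ready={B,C,D,E,F,H} → run C
t=7: ready={B,C,D,E,F,H} → run C
t=8: ready={B,C,D,E,F,H} → run C
t=9: ready={B,D,E,F,H} → run E
t=10: ready={B,D,E,F,H} → run E
t=11: ready={B,D,F,H} → run F
t=12: ready={B,D,F,H} → run F
t=13: ready={B,D,F,H} → run F
t=14: ready={B,D,F,H} → run F
t=15: ready={B,D,F,H} → run F
t=16: ready={B,D,F,H} → run F
t=17: ready={B,D,H} → run D
t=18: ready={B,D,H} → run D
t=19: ready={B,H} → run B
t=20: ready={B,H} → run B
t=21: ready={B,H} → run B
t=22: ready={B,H} → run B
t=23: ready={H} → run H
t=24: ready={H} → run H
t=25: ready={H} → run H
t=26: ready={H} → run H
t=27: (idle)
t=28: (idle)
t=29: (idle)
t=30: (idle)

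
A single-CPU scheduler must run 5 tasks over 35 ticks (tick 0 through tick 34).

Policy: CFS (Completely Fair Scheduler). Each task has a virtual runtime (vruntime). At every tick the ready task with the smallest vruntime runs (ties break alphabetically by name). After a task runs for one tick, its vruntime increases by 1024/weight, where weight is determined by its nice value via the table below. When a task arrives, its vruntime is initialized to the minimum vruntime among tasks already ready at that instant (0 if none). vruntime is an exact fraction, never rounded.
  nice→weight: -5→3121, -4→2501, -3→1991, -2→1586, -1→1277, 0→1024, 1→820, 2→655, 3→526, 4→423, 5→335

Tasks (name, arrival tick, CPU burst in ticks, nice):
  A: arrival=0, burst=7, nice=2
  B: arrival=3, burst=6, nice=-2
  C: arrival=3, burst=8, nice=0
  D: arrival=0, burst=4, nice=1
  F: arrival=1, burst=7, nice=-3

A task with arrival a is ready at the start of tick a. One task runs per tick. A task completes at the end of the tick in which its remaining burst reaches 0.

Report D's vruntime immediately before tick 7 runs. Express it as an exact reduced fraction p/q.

vruntime(D, start of tick 7) = 256/205

t=0: vr[A=0 D=0] → run A
t=1: vr[A=1024/655 D=0 F=0] → run D
t=2: vr[A=1024/655 D=256/205 F=0] → run F
t=3: vr[A=1024/655 B=1024/1991 C=1024/1991 D=256/205 F=1024/1991] → run B
t=4: vr[A=1024/655 B=1831424/1578863 C=1024/1991 D=256/205 F=1024/1991] → run C
t=5: vr[A=1024/655 B=1831424/1578863 C=3015/1991 D=256/205 F=1024/1991] → run F
t=6: vr[A=1024/655 B=1831424/1578863 C=3015/1991 D=256/205 F=2048/1991] → run F
t=7: vr[A=1024/655 B=1831424/1578863 C=3015/1991 D=256/205 F=3072/1991] → run B
t=8: vr[A=1024/655 B=2850816/1578863 C=3015/1991 D=256/205 F=3072/1991] → run D
t=9: vr[A=1024/655 B=2850816/1578863 C=3015/1991 D=512/205 F=3072/1991] → run C
t=10: vr[A=1024/655 B=2850816/1578863 C=5006/1991 D=512/205 F=3072/1991] → run F
t=11: vr[A=1024/655 B=2850816/1578863 C=5006/1991 D=512/205 F=4096/1991] → run A
t=12: vr[A=2048/655 B=2850816/1578863 C=5006/1991 D=512/205 F=4096/1991] → run B
t=13: vr[A=2048/655 B=3870208/1578863 C=5006/1991 D=512/205 F=4096/1991] → run F
t=14: vr[A=2048/655 B=3870208/1578863 C=5006/1991 D=512/205 F=5120/1991] → run B
t=15: vr[A=2048/655 B=4889600/1578863 C=5006/1991 D=512/205 F=5120/1991] → run D
t=16: vr[A=2048/655 B=4889600/1578863 C=5006/1991 D=768/205 F=5120/1991] → run C
t=17: vr[A=2048/655 B=4889600/1578863 C=6997/1991 D=768/205 F=5120/1991] → run F
t=18: vr[A=2048/655 B=4889600/1578863 C=6997/1991 D=768/205 F=6144/1991] → run F
t=19: vr[A=2048/655 B=4889600/1578863 C=6997/1991 D=768/205] → run B
t=20: vr[A=2048/655 B=5908992/1578863 C=6997/1991 D=768/205] → run A
t=21: vr[A=3072/655 B=5908992/1578863 C=6997/1991 D=768/205] → run C
t=22: vr[A=3072/655 B=5908992/1578863 C=8988/1991 D=768/205] → run B
t=23: vr[A=3072/655 C=8988/1991 D=768/205] → run D
t=24: vr[A=3072/655 C=8988/1991] → run C
t=25: vr[A=3072/655 C=10979/1991] → run A
t=26: vr[A=4096/655 C=10979/1991] → run C
t=27: vr[A=4096/655 C=12970/1991] → run A
t=28: vr[A=1024/131 C=12970/1991] → run C
t=29: vr[A=1024/131 C=14961/1991] → run C
t=30: vr[A=1024/131] → run A
t=31: vr[A=6144/655] → run A
t=32: (idle)
t=33: (idle)
t=34: (idle)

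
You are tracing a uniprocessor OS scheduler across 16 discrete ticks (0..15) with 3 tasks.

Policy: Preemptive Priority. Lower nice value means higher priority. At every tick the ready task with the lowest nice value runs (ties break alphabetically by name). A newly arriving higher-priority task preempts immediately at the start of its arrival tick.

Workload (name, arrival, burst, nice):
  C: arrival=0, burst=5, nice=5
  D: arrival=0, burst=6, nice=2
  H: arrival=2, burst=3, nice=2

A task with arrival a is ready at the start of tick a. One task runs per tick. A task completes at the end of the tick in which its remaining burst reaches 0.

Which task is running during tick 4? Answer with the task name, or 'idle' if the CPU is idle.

t=0: ready={C,D} → run D
t=1: ready={C,D} → run D
t=2: ready={C,D,H} → run D
t=3: ready={C,D,H} → run D
t=4: ready={C,D,H} → run D
t=5: ready={C,D,H} → run D
t=6: ready={C,H} → run H
t=7: ready={C,H} → run H
t=8: ready={C,H} → run H
t=9: ready={C} → run C
t=10: ready={C} → run C
t=11: ready={C} → run C
t=12: ready={C} → run C
t=13: ready={C} → run C
t=14: (idle)
t=15: (idle)

running at tick 4 = D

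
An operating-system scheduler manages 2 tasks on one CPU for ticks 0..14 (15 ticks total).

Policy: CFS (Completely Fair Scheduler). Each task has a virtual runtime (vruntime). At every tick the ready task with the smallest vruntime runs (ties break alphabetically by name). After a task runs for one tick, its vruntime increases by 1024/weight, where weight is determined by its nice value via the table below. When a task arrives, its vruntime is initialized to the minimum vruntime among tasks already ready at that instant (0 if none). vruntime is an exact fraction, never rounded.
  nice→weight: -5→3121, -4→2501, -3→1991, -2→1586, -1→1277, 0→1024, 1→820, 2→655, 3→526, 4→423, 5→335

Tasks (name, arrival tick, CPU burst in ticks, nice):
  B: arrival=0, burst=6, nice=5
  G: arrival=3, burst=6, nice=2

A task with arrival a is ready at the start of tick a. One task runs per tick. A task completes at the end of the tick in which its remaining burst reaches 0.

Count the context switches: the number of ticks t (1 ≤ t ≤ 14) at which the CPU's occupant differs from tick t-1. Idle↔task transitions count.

context switches = 6

t=0: vr[B=0] → run B
t=1: vr[B=1024/335] → run B
t=2: vr[B=2048/335] → run B
t=3: vr[B=3072/335 G=3072/335] → run B
t=4: vr[B=4096/335 G=3072/335] → run G
t=5: vr[B=4096/335 G=94208/8777] → run G
t=6: vr[B=4096/335 G=539648/43885] → run B
t=7: vr[B=1024/67 G=539648/43885] → run G
t=8: vr[B=1024/67 G=608256/43885] → run G
t=9: vr[B=1024/67 G=676864/43885] → run B
t=10: vr[G=676864/43885] → run G
t=11: vr[G=745472/43885] → run G
t=12: (idle)
t=13: (idle)
t=14: (idle)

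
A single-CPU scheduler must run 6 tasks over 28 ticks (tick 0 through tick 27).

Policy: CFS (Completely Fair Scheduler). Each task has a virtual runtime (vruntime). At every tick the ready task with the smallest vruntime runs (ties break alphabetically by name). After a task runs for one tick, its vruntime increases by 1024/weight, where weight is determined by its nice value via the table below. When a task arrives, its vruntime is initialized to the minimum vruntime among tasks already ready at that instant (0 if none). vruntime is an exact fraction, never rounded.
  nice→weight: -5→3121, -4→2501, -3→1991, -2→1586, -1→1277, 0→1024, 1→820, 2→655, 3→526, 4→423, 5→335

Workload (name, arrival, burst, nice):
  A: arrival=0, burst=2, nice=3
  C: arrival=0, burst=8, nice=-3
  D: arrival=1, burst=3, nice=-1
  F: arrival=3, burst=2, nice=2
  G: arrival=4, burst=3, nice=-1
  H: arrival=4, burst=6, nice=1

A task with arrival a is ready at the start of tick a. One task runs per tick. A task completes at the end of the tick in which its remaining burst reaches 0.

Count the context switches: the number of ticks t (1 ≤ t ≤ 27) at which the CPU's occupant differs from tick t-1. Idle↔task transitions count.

t=0: vr[A=0 C=0] → run A
t=1: vr[A=512/263 C=0 D=0] → run C
t=2: vr[A=512/263 C=1024/1991 D=0] → run D
t=3: vr[A=512/263 C=1024/1991 D=1024/1277 F=1024/1991] → run C
t=4: vr[A=512/263 C=2048/1991 D=1024/1277 F=1024/1991 G=1024/1991 H=1024/1991] → run F
t=5: vr[A=512/263 C=2048/1991 D=1024/1277 F=2709504/1304105 G=1024/1991 H=1024/1991] → run G
t=6: vr[A=512/263 C=2048/1991 D=1024/1277 F=2709504/1304105 G=3346432/2542507 H=1024/1991] → run H
t=7: vr[A=512/263 C=2048/1991 D=1024/1277 F=2709504/1304105 G=3346432/2542507 H=719616/408155] → run D
t=8: vr[A=512/263 C=2048/1991 D=2048/1277 F=2709504/1304105 G=3346432/2542507 H=719616/408155] → run C
t=9: vr[A=512/263 C=3072/1991 D=2048/1277 F=2709504/1304105 G=3346432/2542507 H=719616/408155] → run G
t=10: vr[A=512/263 C=3072/1991 D=2048/1277 F=2709504/1304105 G=5385216/2542507 H=719616/408155] → run C
t=11: vr[A=512/263 C=4096/1991 D=2048/1277 F=2709504/1304105 G=5385216/2542507 H=719616/408155] → run D
t=12: vr[A=512/263 C=4096/1991 F=2709504/1304105 G=5385216/2542507 H=719616/408155] → run H
t=13: vr[A=512/263 C=4096/1991 F=2709504/1304105 G=5385216/2542507 H=1229312/408155] → run A
t=14: vr[C=4096/1991 F=2709504/1304105 G=5385216/2542507 H=1229312/408155] → run C
t=15: vr[C=5120/1991 F=2709504/1304105 G=5385216/2542507 H=1229312/408155] → run F
t=16: vr[C=5120/1991 G=5385216/2542507 H=1229312/408155] → run G
t=17: vr[C=5120/1991 H=1229312/408155] → run C
t=18: vr[C=6144/1991 H=1229312/408155] → run H
t=19: vr[C=6144/1991 H=1739008/408155] → run C
t=20: vr[C=7168/1991 H=1739008/408155] → run C
t=21: vr[H=1739008/408155] → run H
t=22: vr[H=2248704/408155] → run H
t=23: vr[H=551680/81631] → run H
t=24: (idle)
t=25: (idle)
t=26: (idle)
t=27: (idle)

context switches = 21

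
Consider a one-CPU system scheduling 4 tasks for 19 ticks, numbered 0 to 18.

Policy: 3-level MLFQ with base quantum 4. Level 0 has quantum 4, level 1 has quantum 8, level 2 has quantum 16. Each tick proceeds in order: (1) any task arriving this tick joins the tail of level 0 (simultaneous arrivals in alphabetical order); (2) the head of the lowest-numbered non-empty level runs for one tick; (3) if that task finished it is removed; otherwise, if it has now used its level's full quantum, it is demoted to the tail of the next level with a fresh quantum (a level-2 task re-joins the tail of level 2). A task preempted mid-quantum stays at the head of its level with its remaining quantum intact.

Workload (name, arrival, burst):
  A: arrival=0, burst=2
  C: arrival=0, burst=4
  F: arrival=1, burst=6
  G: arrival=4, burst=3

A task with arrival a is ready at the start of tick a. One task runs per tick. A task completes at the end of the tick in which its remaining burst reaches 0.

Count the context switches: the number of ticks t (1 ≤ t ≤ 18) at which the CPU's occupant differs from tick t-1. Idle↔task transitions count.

context switches = 5

t=0: L0/L1/L2 = AC/-/- → run A
t=1: L0/L1/L2 = ACF/-/- → run A
t=2: L0/L1/L2 = CF/-/- → run C
t=3: L0/L1/L2 = CF/-/- → run C
t=4: L0/L1/L2 = CFG/-/- → run C
t=5: L0/L1/L2 = CFG/-/- → run C
t=6: L0/L1/L2 = FG/-/- → run F
t=7: L0/L1/L2 = FG/-/- → run F
t=8: L0/L1/L2 = FG/-/- → run F
t=9: L0/L1/L2 = FG/-/- → run F
t=10: L0/L1/L2 = G/F/- → run G
t=11: L0/L1/L2 = G/F/- → run G
t=12: L0/L1/L2 = G/F/- → run G
t=13: L0/L1/L2 = -/F/- → run F
t=14: L0/L1/L2 = -/F/- → run F
t=15: (idle)
t=16: (idle)
t=17: (idle)
t=18: (idle)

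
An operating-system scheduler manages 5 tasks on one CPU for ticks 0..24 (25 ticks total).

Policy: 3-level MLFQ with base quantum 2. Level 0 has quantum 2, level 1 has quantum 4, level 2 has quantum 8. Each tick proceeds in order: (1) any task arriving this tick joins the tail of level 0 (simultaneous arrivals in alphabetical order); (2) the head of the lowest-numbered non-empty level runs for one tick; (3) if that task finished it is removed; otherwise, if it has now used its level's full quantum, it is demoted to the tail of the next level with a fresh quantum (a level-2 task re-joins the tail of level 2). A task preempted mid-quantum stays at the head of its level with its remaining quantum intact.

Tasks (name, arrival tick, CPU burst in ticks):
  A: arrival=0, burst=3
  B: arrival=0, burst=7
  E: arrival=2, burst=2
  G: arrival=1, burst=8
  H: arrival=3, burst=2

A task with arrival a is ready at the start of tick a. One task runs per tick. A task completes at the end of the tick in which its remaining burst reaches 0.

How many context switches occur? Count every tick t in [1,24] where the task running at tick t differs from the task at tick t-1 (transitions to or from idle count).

context switches = 10

t=0: L0/L1/L2 = AB/-/- → run A
t=1: L0/L1/L2 = ABG/-/- → run A
t=2: L0/L1/L2 = BGE/A/- → run B
t=3: L0/L1/L2 = BGEH/A/- → run B
t=4: L0/L1/L2 = GEH/AB/- → run G
t=5: L0/L1/L2 = GEH/AB/- → run G
t=6: L0/L1/L2 = EH/ABG/- → run E
t=7: L0/L1/L2 = EH/ABG/- → run E
t=8: L0/L1/L2 = H/ABG/- → run H
t=9: L0/L1/L2 = H/ABG/- → run H
t=10: L0/L1/L2 = -/ABG/- → run A
t=11: L0/L1/L2 = -/BG/- → run B
t=12: L0/L1/L2 = -/BG/- → run B
t=13: L0/L1/L2 = -/BG/- → run B
t=14: L0/L1/L2 = -/BG/- → run B
t=15: L0/L1/L2 = -/G/B → run G
t=16: L0/L1/L2 = -/G/B → run G
t=17: L0/L1/L2 = -/G/B → run G
t=18: L0/L1/L2 = -/G/B → run G
t=19: L0/L1/L2 = -/-/BG → run B
t=20: L0/L1/L2 = -/-/G → run G
t=21: L0/L1/L2 = -/-/G → run G
t=22: (idle)
t=23: (idle)
t=24: (idle)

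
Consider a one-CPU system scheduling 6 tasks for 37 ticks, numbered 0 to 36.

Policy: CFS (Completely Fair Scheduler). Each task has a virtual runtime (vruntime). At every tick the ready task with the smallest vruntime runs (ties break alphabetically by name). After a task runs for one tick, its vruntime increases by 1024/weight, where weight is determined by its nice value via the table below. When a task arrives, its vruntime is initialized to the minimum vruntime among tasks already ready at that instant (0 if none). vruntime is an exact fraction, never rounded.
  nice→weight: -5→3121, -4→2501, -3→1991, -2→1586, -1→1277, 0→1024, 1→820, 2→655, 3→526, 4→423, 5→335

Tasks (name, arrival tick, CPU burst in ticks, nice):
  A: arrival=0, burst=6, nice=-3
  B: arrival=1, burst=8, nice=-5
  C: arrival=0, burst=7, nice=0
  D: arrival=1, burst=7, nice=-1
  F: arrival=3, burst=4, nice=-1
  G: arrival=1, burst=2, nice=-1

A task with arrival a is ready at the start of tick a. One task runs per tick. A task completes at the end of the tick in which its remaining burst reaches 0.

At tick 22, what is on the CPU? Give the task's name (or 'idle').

t=0: vr[A=0 C=0] → run A
t=1: vr[A=1024/1991 B=0 C=0 D=0 G=0] → run B
t=2: vr[A=1024/1991 B=1024/3121 C=0 D=0 G=0] → run C
t=3: vr[A=1024/1991 B=1024/3121 C=1 D=0 F=0 G=0] → run D
t=4: vr[A=1024/1991 B=1024/3121 C=1 D=1024/1277 F=0 G=0] → run F
t=5: vr[A=1024/1991 B=1024/3121 C=1 D=1024/1277 F=1024/1277 G=0] → run G
t=6: vr[A=1024/1991 B=1024/3121 C=1 D=1024/1277 F=1024/1277 G=1024/1277] → run B
t=7: vr[A=1024/1991 B=2048/3121 C=1 D=1024/1277 F=1024/1277 G=1024/1277] → run A
t=8: vr[A=2048/1991 B=2048/3121 C=1 D=1024/1277 F=1024/1277 G=1024/1277] → run B
t=9: vr[A=2048/1991 B=3072/3121 C=1 D=1024/1277 F=1024/1277 G=1024/1277] → run D
t=10: vr[A=2048/1991 B=3072/3121 C=1 D=2048/1277 F=1024/1277 G=1024/1277] → run F
t=11: vr[A=2048/1991 B=3072/3121 C=1 D=2048/1277 F=2048/1277 G=1024/1277] → run G
t=12: vr[A=2048/1991 B=3072/3121 C=1 D=2048/1277 F=2048/1277] → run B
t=13: vr[A=2048/1991 B=4096/3121 C=1 D=2048/1277 F=2048/1277] → run C
t=14: vr[A=2048/1991 B=4096/3121 C=2 D=2048/1277 F=2048/1277] → run A
t=15: vr[A=3072/1991 B=4096/3121 C=2 D=2048/1277 F=2048/1277] → run B
t=16: vr[A=3072/1991 B=5120/3121 C=2 D=2048/1277 F=2048/1277] → run A
t=17: vr[A=4096/1991 B=5120/3121 C=2 D=2048/1277 F=2048/1277] → run D
t=18: vr[A=4096/1991 B=5120/3121 C=2 D=3072/1277 F=2048/1277] → run F
t=19: vr[A=4096/1991 B=5120/3121 C=2 D=3072/1277 F=3072/1277] → run B
t=20: vr[A=4096/1991 B=6144/3121 C=2 D=3072/1277 F=3072/1277] → run B
t=21: vr[A=4096/1991 B=7168/3121 C=2 D=3072/1277 F=3072/1277] → run C
t=22: vr[A=4096/1991 B=7168/3121 C=3 D=3072/1277 F=3072/1277] → run A
t=23: vr[A=5120/1991 B=7168/3121 C=3 D=3072/1277 F=3072/1277] → run B
t=24: vr[A=5120/1991 C=3 D=3072/1277 F=3072/1277] → run D
t=25: vr[A=5120/1991 C=3 D=4096/1277 F=3072/1277] → run F
t=26: vr[A=5120/1991 C=3 D=4096/1277] → run A
t=27: vr[C=3 D=4096/1277] → run C
t=28: vr[C=4 D=4096/1277] → run D
t=29: vr[C=4 D=5120/1277] → run C
t=30: vr[C=5 D=5120/1277] → run D
t=31: vr[C=5 D=6144/1277] → run D
t=32: vr[C=5] → run C
t=33: vr[C=6] → run C
t=34: (idle)
t=35: (idle)
t=36: (idle)

running at tick 22 = A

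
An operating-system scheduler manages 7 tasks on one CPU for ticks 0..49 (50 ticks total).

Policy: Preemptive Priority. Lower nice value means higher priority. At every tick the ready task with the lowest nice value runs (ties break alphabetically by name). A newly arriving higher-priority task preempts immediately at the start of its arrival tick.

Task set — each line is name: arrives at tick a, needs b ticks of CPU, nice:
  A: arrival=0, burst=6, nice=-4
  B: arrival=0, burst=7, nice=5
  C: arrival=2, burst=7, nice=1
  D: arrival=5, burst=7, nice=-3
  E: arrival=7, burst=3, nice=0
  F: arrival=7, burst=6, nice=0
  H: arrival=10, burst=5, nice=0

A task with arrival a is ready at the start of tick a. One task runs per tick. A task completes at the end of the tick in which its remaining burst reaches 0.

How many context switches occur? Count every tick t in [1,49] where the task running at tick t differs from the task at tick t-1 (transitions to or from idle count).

context switches = 7

t=0: ready={A,B} → run A
t=1: ready={A,B} → run A
t=2: ready={A,B,C} → run A
t=3: ready={A,B,C} → run A
t=4: ready={A,B,C} → run A
t=5: ready={A,B,C,D} → run A
t=6: ready={B,C,D} → run D
t=7: ready={B,C,D,E,F} → run D
t=8: ready={B,C,D,E,F} → run D
t=9: ready={B,C,D,E,F} → run D
t=10: ready={B,C,D,E,F,H} → run D
t=11: ready={B,C,D,E,F,H} → run D
t=12: ready={B,C,D,E,F,H} → run D
t=13: ready={B,C,E,F,H} → run E
t=14: ready={B,C,E,F,H} → run E
t=15: ready={B,C,E,F,H} → run E
t=16: ready={B,C,F,H} → run F
t=17: ready={B,C,F,H} → run F
t=18: ready={B,C,F,H} → run F
t=19: ready={B,C,F,H} → run F
t=20: ready={B,C,F,H} → run F
t=21: ready={B,C,F,H} → run F
t=22: ready={B,C,H} → run H
t=23: ready={B,C,H} → run H
t=24: ready={B,C,H} → run H
t=25: ready={B,C,H} → run H
t=26: ready={B,C,H} → run H
t=27: ready={B,C} → run C
t=28: ready={B,C} → run C
t=29: ready={B,C} → run C
t=30: ready={B,C} → run C
t=31: ready={B,C} → run C
t=32: ready={B,C} → run C
t=33: ready={B,C} → run C
t=34: ready={B} → run B
t=35: ready={B} → run B
t=36: ready={B} → run B
t=37: ready={B} → run B
t=38: ready={B} → run B
t=39: ready={B} → run B
t=40: ready={B} → run B
t=41: (idle)
t=42: (idle)
t=43: (idle)
t=44: (idle)
t=45: (idle)
t=46: (idle)
t=47: (idle)
t=48: (idle)
t=49: (idle)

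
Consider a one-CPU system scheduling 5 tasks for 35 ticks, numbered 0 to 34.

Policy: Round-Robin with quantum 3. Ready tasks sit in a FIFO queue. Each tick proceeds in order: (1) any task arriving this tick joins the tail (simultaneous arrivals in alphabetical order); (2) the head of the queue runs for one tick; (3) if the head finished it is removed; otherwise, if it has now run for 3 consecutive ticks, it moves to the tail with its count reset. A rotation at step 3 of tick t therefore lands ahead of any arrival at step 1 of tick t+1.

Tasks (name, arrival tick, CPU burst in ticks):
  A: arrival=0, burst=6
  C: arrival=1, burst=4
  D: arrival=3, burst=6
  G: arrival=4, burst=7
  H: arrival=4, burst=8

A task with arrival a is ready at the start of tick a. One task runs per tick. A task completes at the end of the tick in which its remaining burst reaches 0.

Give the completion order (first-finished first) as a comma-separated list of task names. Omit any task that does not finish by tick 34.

completion order = A, C, D, G, H

t=0: queue=[A] q_used=0 → run A
t=1: queue=[A,C] q_used=1 → run A
t=2: queue=[A,C] q_used=2 → run A
t=3: queue=[C,A,D] q_used=0 → run C
t=4: queue=[C,A,D,G,H] q_used=1 → run C
t=5: queue=[C,A,D,G,H] q_used=2 → run C
t=6: queue=[A,D,G,H,C] q_used=0 → run A
t=7: queue=[A,D,G,H,C] q_used=1 → run A
t=8: queue=[A,D,G,H,C] q_used=2 → run A
t=9: queue=[D,G,H,C] q_used=0 → run D
t=10: queue=[D,G,H,C] q_used=1 → run D
t=11: queue=[D,G,H,C] q_used=2 → run D
t=12: queue=[G,H,C,D] q_used=0 → run G
t=13: queue=[G,H,C,D] q_used=1 → run G
t=14: queue=[G,H,C,D] q_used=2 → run G
t=15: queue=[H,C,D,G] q_used=0 → run H
t=16: queue=[H,C,D,G] q_used=1 → run H
t=17: queue=[H,C,D,G] q_used=2 → run H
t=18: queue=[C,D,G,H] q_used=0 → run C
t=19: queue=[D,G,H] q_used=0 → run D
t=20: queue=[D,G,H] q_used=1 → run D
t=21: queue=[D,G,H] q_used=2 → run D
t=22: queue=[G,H] q_used=0 → run G
t=23: queue=[G,H] q_used=1 → run G
t=24: queue=[G,H] q_used=2 → run G
t=25: queue=[H,G] q_used=0 → run H
t=26: queue=[H,G] q_used=1 → run H
t=27: queue=[H,G] q_used=2 → run H
t=28: queue=[G,H] q_used=0 → run G
t=29: queue=[H] q_used=0 → run H
t=30: queue=[H] q_used=1 → run H
t=31: (idle)
t=32: (idle)
t=33: (idle)
t=34: (idle)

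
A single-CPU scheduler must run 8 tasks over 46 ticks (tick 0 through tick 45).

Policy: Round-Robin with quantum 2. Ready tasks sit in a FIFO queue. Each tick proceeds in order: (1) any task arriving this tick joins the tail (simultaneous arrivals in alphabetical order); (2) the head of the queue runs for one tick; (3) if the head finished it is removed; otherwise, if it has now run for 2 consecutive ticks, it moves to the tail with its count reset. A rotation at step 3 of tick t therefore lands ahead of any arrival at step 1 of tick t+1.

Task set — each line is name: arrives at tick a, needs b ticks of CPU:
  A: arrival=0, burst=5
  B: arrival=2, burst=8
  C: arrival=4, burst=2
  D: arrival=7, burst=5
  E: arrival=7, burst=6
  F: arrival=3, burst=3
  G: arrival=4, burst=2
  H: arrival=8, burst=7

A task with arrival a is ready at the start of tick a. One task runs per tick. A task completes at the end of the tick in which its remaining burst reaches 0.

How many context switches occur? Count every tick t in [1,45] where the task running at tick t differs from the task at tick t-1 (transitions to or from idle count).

context switches = 19

t=0: queue=[A] q_used=0 → run A
t=1: queue=[A] q_used=1 → run A
t=2: queue=[A,B] q_used=0 → run A
t=3: queue=[A,B,F] q_used=1 → run A
t=4: queue=[B,F,A,C,G] q_used=0 → run B
t=5: queue=[B,F,A,C,G] q_used=1 → run B
t=6: queue=[F,A,C,G,B] q_used=0 → run F
t=7: queue=[F,A,C,G,B,D,E] q_used=1 → run F
t=8: queue=[A,C,G,B,D,E,F,H] q_used=0 → run A
t=9: queue=[C,G,B,D,E,F,H] q_used=0 → run C
t=10: queue=[C,G,B,D,E,F,H] q_used=1 → run C
t=11: queue=[G,B,D,E,F,H] q_used=0 → run G
t=12: queue=[G,B,D,E,F,H] q_used=1 → run G
t=13: queue=[B,D,E,F,H] q_used=0 → run B
t=14: queue=[B,D,E,F,H] q_used=1 → run B
t=15: queue=[D,E,F,H,B] q_used=0 → run D
t=16: queue=[D,E,F,H,B] q_used=1 → run D
t=17: queue=[E,F,H,B,D] q_used=0 → run E
t=18: queue=[E,F,H,B,D] q_used=1 → run E
t=19: queue=[F,H,B,D,E] q_used=0 → run F
t=20: queue=[H,B,D,E] q_used=0 → run H
t=21: queue=[H,B,D,E] q_used=1 → run H
t=22: queue=[B,D,E,H] q_used=0 → run B
t=23: queue=[B,D,E,H] q_used=1 → run B
t=24: queue=[D,E,H,B] q_used=0 → run D
t=25: queue=[D,E,H,B] q_used=1 → run D
t=26: queue=[E,H,B,D] q_used=0 → run E
t=27: queue=[E,H,B,D] q_used=1 → run E
t=28: queue=[H,B,D,E] q_used=0 → run H
t=29: queue=[H,B,D,E] q_used=1 → run H
t=30: queue=[B,D,E,H] q_used=0 → run B
t=31: queue=[B,D,E,H] q_used=1 → run B
t=32: queue=[D,E,H] q_used=0 → run D
t=33: queue=[E,H] q_used=0 → run E
t=34: queue=[E,H] q_used=1 → run E
t=35: queue=[H] q_used=0 → run H
t=36: queue=[H] q_used=1 → run H
t=37: queue=[H] q_used=0 → run H
t=38: (idle)
t=39: (idle)
t=40: (idle)
t=41: (idle)
t=42: (idle)
t=43: (idle)
t=44: (idle)
t=45: (idle)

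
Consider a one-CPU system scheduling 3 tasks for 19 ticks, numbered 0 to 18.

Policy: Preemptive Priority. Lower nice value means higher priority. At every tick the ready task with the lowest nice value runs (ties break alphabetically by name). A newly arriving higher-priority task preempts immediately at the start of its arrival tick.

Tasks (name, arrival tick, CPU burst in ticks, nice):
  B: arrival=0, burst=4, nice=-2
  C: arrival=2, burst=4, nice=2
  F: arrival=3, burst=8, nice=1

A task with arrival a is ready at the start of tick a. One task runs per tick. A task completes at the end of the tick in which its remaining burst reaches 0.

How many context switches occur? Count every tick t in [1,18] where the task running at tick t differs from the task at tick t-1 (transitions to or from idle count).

t=0: ready={B} → run B
t=1: ready={B} → run B
t=2: ready={B,C} → run B
t=3: ready={B,C,F} → run B
t=4: ready={C,F} → run F
t=5: ready={C,F} → run F
t=6: ready={C,F} → run F
t=7: ready={C,F} → run F
t=8: ready={C,F} → run F
t=9: ready={C,F} → run F
t=10: ready={C,F} → run F
t=11: ready={C,F} → run F
t=12: ready={C} → run C
t=13: ready={C} → run C
t=14: ready={C} → run C
t=15: ready={C} → run C
t=16: (idle)
t=17: (idle)
t=18: (idle)

context switches = 3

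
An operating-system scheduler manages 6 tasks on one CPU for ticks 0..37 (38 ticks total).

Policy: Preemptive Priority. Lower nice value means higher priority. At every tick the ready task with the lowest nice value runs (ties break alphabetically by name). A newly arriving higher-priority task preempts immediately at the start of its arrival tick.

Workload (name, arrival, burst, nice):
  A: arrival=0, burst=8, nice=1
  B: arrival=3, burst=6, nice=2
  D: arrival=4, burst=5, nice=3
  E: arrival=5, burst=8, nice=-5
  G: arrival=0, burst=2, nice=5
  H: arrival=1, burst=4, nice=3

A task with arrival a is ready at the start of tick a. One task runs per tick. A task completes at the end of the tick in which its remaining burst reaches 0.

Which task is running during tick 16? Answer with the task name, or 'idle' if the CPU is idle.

running at tick 16 = B

t=0: ready={A,G} → run A
t=1: ready={A,G,H} → run A
t=2: ready={A,G,H} → run A
t=3: ready={A,B,G,H} → run A
t=4: ready={A,B,D,G,H} → run A
t=5: ready={A,B,D,E,G,H} → run E
t=6: ready={A,B,D,E,G,H} → run E
t=7: ready={A,B,D,E,G,H} → run E
t=8: ready={A,B,D,E,G,H} → run E
t=9: ready={A,B,D,E,G,H} → run E
t=10: ready={A,B,D,E,G,H} → run E
t=11: ready={A,B,D,E,G,H} → run E
t=12: ready={A,B,D,E,G,H} → run E
t=13: ready={A,B,D,G,H} → run A
t=14: ready={A,B,D,G,H} → run A
t=15: ready={A,B,D,G,H} → run A
t=16: ready={B,D,G,H} → run B
t=17: ready={B,D,G,H} → run B
t=18: ready={B,D,G,H} → run B
t=19: ready={B,D,G,H} → run B
t=20: ready={B,D,G,H} → run B
t=21: ready={B,D,G,H} → run B
t=22: ready={D,G,H} → run D
t=23: ready={D,G,H} → run D
t=24: ready={D,G,H} → run D
t=25: ready={D,G,H} → run D
t=26: ready={D,G,H} → run D
t=27: ready={G,H} → run H
t=28: ready={G,H} → run H
t=29: ready={G,H} → run H
t=30: ready={G,H} → run H
t=31: ready={G} → run G
t=32: ready={G} → run G
t=33: (idle)
t=34: (idle)
t=35: (idle)
t=36: (idle)
t=37: (idle)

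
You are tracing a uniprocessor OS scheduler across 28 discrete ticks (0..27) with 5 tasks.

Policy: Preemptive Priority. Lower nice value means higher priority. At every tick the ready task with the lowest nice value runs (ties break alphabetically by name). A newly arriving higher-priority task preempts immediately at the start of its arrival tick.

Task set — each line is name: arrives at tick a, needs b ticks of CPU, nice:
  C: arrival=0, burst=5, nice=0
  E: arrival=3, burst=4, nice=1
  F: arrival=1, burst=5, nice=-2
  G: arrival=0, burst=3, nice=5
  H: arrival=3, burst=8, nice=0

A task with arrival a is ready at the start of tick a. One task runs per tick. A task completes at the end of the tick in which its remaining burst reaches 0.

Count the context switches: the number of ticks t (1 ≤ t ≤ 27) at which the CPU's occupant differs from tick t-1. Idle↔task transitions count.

context switches = 6

t=0: ready={C,G} → run C
t=1: ready={C,F,G} → run F
t=2: ready={C,F,G} → run F
t=3: ready={C,E,F,G,H} → run F
t=4: ready={C,E,F,G,H} → run F
t=5: ready={C,E,F,G,H} → run F
t=6: ready={C,E,G,H} → run C
t=7: ready={C,E,G,H} → run C
t=8: ready={C,E,G,H} → run C
t=9: ready={C,E,G,H} → run C
t=10: ready={E,G,H} → run H
t=11: ready={E,G,H} → run H
t=12: ready={E,G,H} → run H
t=13: ready={E,G,H} → run H
t=14: ready={E,G,H} → run H
t=15: ready={E,G,H} → run H
t=16: ready={E,G,H} → run H
t=17: ready={E,G,H} → run H
t=18: ready={E,G} → run E
t=19: ready={E,G} → run E
t=20: ready={E,G} → run E
t=21: ready={E,G} → run E
t=22: ready={G} → run G
t=23: ready={G} → run G
t=24: ready={G} → run G
t=25: (idle)
t=26: (idle)
t=27: (idle)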